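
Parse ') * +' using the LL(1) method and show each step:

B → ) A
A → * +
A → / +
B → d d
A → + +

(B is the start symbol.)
LL(1) parsing maintains a stack (initially the start symbol over $) and the input. At each step: if the stack top is a terminal, match it against the current input token; if it is a non-terminal N, replace it with the RHS of M[N, lookahead] (the unique production whose predict set contains the lookahead).

Stack is shown with the top on the left.

Stack  Input    Action
----------------------
B $    ) * + $  output B → ) A
) A $  ) * + $  match ')'
A $    * + $    output A → * +
* + $  * + $    match '*'
+ $    + $      match '+'
$      $        accept

The string is accepted.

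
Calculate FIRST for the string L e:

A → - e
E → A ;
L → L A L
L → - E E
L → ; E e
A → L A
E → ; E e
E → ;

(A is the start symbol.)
{ '-', ';' }

FIRST sets of the non-terminals involved (from the grammar, by fixed-point iteration):
  FIRST(L) = { '-', ';' }

To compute FIRST(L e), process the symbols left to right:
Symbol L is a non-terminal. Add FIRST(L) \ {ε} = { '-', ';' }
L is not nullable (ε ∉ FIRST(L)), so stop here.
FIRST(L e) = { '-', ';' }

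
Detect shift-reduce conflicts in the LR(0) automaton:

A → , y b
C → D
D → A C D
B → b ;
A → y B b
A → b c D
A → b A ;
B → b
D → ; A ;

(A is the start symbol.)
Yes — I6: [B → b .] vs [B → b . ;]

Augment with A' → A and build the canonical LR(0) collection (I0 = CLOSURE({[A' → . A]}), then GOTO on every symbol after a dot until no new states appear). It has 22 states:
  I0: { [A → . , y b], [A → . b A ;], [A → . b c D], [A → . y B b], [A' → . A] }  — shift
  I1: { [A → , . y b] }  — shift
  I2: { [A' → A .] }  — accept
  I3: { [A → . , y b], [A → . b A ;], [A → . b c D], [A → . y B b], [A → b . A ;], [A → b . c D] }  — shift
  I4: { [A → y . B b], [B → . b ;], [B → . b] }  — shift
  I5: { [A → y B . b] }  — shift
  I6: { [B → b . ;], [B → b .] }  — shift, reduce
  I7: { [B → b ; .] }  — reduce
  I8: { [A → y B b .] }  — reduce
  I9: { [A → b A . ;] }  — shift
  I10: { [A → . , y b], [A → . b A ;], [A → . b c D], [A → . y B b], [A → b c . D], [D → . ; A ;], [D → . A C D] }  — shift
  I11: { [A → . , y b], [A → . b A ;], [A → . b c D], [A → . y B b], [D → ; . A ;] }  — shift
  I12: { [A → . , y b], [A → . b A ;], [A → . b c D], [A → . y B b], [C → . D], [D → . ; A ;], [D → . A C D], [D → A . C D] }  — shift
  I13: { [A → b c D .] }  — reduce
  I14: { [A → . , y b], [A → . b A ;], [A → . b c D], [A → . y B b], [D → . ; A ;], [D → . A C D], [D → A C . D] }  — shift
  I15: { [C → D .] }  — reduce
  I16: { [D → A C D .] }  — reduce
  I17: { [D → ; A . ;] }  — shift
  I18: { [D → ; A ; .] }  — reduce
  I19: { [A → b A ; .] }  — reduce
  I20: { [A → , y . b] }  — shift
  I21: { [A → , y b .] }  — reduce

I6 contains reduce item [B → b .] and shift item [B → b . ;] — shift-reduce conflict.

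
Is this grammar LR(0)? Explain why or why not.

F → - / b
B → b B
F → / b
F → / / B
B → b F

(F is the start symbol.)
A grammar is LR(0) if no state in the canonical LR(0) collection has:
  - both a shift item (dot before a terminal) and a complete item (shift-reduce conflict), or
  - two or more complete items (reduce-reduce conflict; the accept item [F' → F .] counts as a complete item here).

Augment with F' → F and build the canonical LR(0) collection (I0 = CLOSURE({[F' → . F]}), then GOTO on every symbol after a dot until no new states appear). It has 12 states:
  I0: { [F → . - / b], [F → . / / B], [F → . / b], [F' → . F] }  — shift
  I1: { [F → - . / b] }  — shift
  I2: { [F → / . / B], [F → / . b] }  — shift
  I3: { [F' → F .] }  — accept
  I4: { [B → . b B], [B → . b F], [F → / / . B] }  — shift
  I5: { [F → / b .] }  — reduce
  I6: { [F → / / B .] }  — reduce
  I7: { [B → . b B], [B → . b F], [B → b . B], [B → b . F], [F → . - / b], [F → . / / B], [F → . / b] }  — shift
  I8: { [B → b B .] }  — reduce
  I9: { [B → b F .] }  — reduce
  I10: { [F → - / . b] }  — shift
  I11: { [F → - / b .] }  — reduce

Every state is either a pure shift/goto state or contains exactly one complete item and nothing to shift — no conflicts. The grammar is LR(0).

Answer: Yes, the grammar is LR(0)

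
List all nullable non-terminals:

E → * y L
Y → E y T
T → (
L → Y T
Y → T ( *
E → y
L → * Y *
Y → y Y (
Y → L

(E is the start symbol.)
A non-terminal is nullable if it can derive ε (the empty string): either it has an ε-production, or it has a production whose right-hand side consists entirely of nullable non-terminals.

There are no ε-productions, so no non-terminal can derive ε.
No non-terminals are nullable.

Answer: None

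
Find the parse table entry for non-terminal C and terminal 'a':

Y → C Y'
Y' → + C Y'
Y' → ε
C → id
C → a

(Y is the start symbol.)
To find M[C, 'a'], we find productions for C where 'a' is in the predict set (PREDICT(N → α) = (FIRST(α) \ {ε}) ∪ (FOLLOW(N) if α ⇒* ε)).

C → id: PREDICT = { 'id' }
C → a: PREDICT = { 'a' }
  'a' is in predict set, so this production goes in M[C, 'a']

M[C, 'a'] = C → a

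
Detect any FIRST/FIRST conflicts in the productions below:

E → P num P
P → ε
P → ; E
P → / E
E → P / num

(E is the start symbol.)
Yes. E → P num P / E → P '/' num on { '/', ';' }

A FIRST/FIRST conflict occurs when two productions N → α and N → β for the same non-terminal have FIRST(α) ∩ FIRST(β) ≠ ∅ (with ε ∈ FIRST of a nullable right-hand side, so two nullable alternatives also conflict).

FIRST sets of the non-terminals at (or reachable through a nullable prefix from) the front of some alternative:
  FIRST(P) = { '/', ';', ε }

Productions for E:
  E → P num P: FIRST = { '/', ';', 'num' }
  E → P / num: FIRST = { '/', ';' }
Productions for P:
  P → ε: FIRST = { ε }
  P → ; E: FIRST = { ';' }
  P → / E: FIRST = { '/' }

Conflict for E: E → P num P and E → P / num
  Overlap: { '/', ';' }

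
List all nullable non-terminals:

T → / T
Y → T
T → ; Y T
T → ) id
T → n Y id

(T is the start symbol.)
None

There are no ε-productions, so no non-terminal can derive ε.
No non-terminals are nullable.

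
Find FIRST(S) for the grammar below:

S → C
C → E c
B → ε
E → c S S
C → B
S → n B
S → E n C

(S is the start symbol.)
{ 'c', 'n', ε }

To compute FIRST(S), examine every production with S on the left-hand side, reading each right-hand side left to right until a non-nullable symbol is reached.

FIRST sets of the other non-terminals involved (by the same procedure, iterated to a fixed point):
  FIRST(C) = { 'c', ε }
  FIRST(E) = { 'c' }

From S → C:
  - C is a non-terminal: add FIRST(C) \ {ε} = { 'c' }
    C is nullable and nothing follows, so the whole right-hand side can vanish: ε ∈ FIRST(S)
From S → n B:
  - n is a terminal: add 'n' and stop
From S → E n C:
  - E is a non-terminal: add FIRST(E) \ {ε} = { 'c' }
    E is not nullable, so stop

Collecting: FIRST(S) = { 'c', 'n', ε }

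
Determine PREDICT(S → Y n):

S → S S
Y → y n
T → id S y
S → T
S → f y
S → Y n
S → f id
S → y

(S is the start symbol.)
PREDICT(S → Y n) = (FIRST(RHS) \ {ε}) ∪ (FOLLOW(S) if ε ∈ FIRST(RHS), i.e. RHS ⇒* ε)
FIRST(Y) = { 'y' }
FIRST(Y n) = { 'y' }
ε ∉ FIRST(Y n), so FOLLOW(S) is not added.
PREDICT(S → Y n) = { 'y' }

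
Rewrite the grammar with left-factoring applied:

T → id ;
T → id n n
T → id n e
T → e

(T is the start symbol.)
Left-factoring transforms A → αβ₁ | αβ₂ into A → αA' and A' → β₁ | β₂
(α is the longest common prefix among the alternatives). Repeat until
no nonterminal has two alternatives with a common prefix.

Round 1: T has alternatives sharing prefix 'id'. Introduce T': T → id T'
  Add: T' → ;
  Add: T' → n n
  Add: T' → n e

Round 2: T' has alternatives sharing prefix 'n'. Introduce T'': T' → n T''
  Add: T'' → n
  Add: T'' → e

No remaining common prefixes — done.

Resulting grammar:
T → id T'
T' → ;
T' → n T''
T'' → n
T'' → e
T → e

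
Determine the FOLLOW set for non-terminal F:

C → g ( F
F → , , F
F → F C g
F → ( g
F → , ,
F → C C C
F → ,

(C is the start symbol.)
To compute FOLLOW(F), find every occurrence of F on a right-hand side N → α F β: add FIRST(β) \ {ε}, and if β is empty or nullable also add FOLLOW(N). Iterate to a fixed point.

In C → g ( F: F is at the end, add FOLLOW(C)
In F → , , F: F is at the end; this adds FOLLOW(F) to itself — nothing new
In F → F C g: F is followed by C g, add FIRST(C g) \ {ε} = { 'g' }

The FOLLOW sets referred to above (computed the same way, to a fixed point):
  FOLLOW(C) = { $, 'g' }

Taking the union: FOLLOW(F) = { $, 'g' }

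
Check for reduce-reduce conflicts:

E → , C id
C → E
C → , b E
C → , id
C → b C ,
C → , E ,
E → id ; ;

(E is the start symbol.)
A reduce-reduce conflict occurs when an LR(0) state has two complete items [A → α .] and [B → β .] — both call for a reduction, and with no lookahead the parser cannot choose between them.

Augment with E' → E and build the canonical LR(0) collection (I0 = CLOSURE({[E' → . E]}), then GOTO on every symbol after a dot until no new states appear). It has 18 states:
  I0: { [E → . , C id], [E → . id ; ;], [E' → . E] }  — shift
  I1: { [C → . , E ,], [C → . , b E], [C → . , id], [C → . E], [C → . b C ,], [E → , . C id], [E → . , C id], [E → . id ; ;] }  — shift
  I2: { [E' → E .] }  — accept
  I3: { [E → id . ; ;] }  — shift
  I4: { [E → id ; . ;] }  — shift
  I5: { [E → id ; ; .] }  — reduce
  I6: { [C → , . E ,], [C → , . b E], [C → , . id], [C → . , E ,], [C → . , b E], [C → . , id], [C → . E], [C → . b C ,], [E → , . C id], [E → . , C id], [E → . id ; ;] }  — shift
  I7: { [E → , C . id] }  — shift
  I8: { [C → E .] }  — reduce
  I9: { [C → . , E ,], [C → . , b E], [C → . , id], [C → . E], [C → . b C ,], [C → b . C ,], [E → . , C id], [E → . id ; ;] }  — shift
  I10: { [C → b C . ,] }  — shift
  I11: { [C → b C , .] }  — reduce
  I12: { [E → , C id .] }  — reduce
  I13: { [C → , E . ,], [C → E .] }  — shift, reduce
  I14: { [C → , b . E], [C → . , E ,], [C → . , b E], [C → . , id], [C → . E], [C → . b C ,], [C → b . C ,], [E → . , C id], [E → . id ; ;] }  — shift
  I15: { [C → , id .], [E → id . ; ;] }  — shift, reduce
  I16: { [C → , b E .], [C → E .] }  — 2 reduces
  I17: { [C → , E , .] }  — reduce

I16 contains complete items [C → , b E .], [C → E .] — reduce-reduce conflict.

Answer: Yes — I16: [C → , b E .] vs [C → E .]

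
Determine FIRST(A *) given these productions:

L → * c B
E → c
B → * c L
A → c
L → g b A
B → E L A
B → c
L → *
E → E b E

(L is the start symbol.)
{ 'c' }

FIRST sets of the non-terminals involved (from the grammar, by fixed-point iteration):
  FIRST(A) = { 'c' }

To compute FIRST(A *), process the symbols left to right:
Symbol A is a non-terminal. Add FIRST(A) \ {ε} = { 'c' }
A is not nullable (ε ∉ FIRST(A)), so stop here.
FIRST(A *) = { 'c' }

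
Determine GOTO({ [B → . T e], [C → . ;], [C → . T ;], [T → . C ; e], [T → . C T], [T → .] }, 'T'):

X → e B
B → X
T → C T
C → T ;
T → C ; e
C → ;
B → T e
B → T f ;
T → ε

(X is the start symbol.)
{ [B → T . e], [C → T . ;] }

GOTO(I, 'T') = CLOSURE({ [A → αX.β] : [A → α.Xβ] ∈ I, X = 'T' })

Items with dot before 'T', with the dot advanced:
  [B → . T e] → [B → T . e]
  [C → . T ;] → [C → T . ;]
Closure adds nothing (no advanced item has the dot before a non-terminal).

GOTO = { [B → T . e], [C → T . ;] }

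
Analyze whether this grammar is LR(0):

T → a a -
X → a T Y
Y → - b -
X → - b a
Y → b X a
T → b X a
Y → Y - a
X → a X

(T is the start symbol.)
A grammar is LR(0) if no state in the canonical LR(0) collection has:
  - both a shift item (dot before a terminal) and a complete item (shift-reduce conflict), or
  - two or more complete items (reduce-reduce conflict; the accept item [T' → T .] counts as a complete item here).

Augment with T' → T and build the canonical LR(0) collection (I0 = CLOSURE({[T' → . T]}), then GOTO on every symbol after a dot until no new states appear). It has 26 states:
  I0: { [T → . a a -], [T → . b X a], [T' → . T] }  — shift
  I1: { [T' → T .] }  — accept
  I2: { [T → a . a -] }  — shift
  I3: { [T → b . X a], [X → . - b a], [X → . a T Y], [X → . a X] }  — shift
  I4: { [X → - . b a] }  — shift
  I5: { [T → b X . a] }  — shift
  I6: { [T → . a a -], [T → . b X a], [X → . - b a], [X → . a T Y], [X → . a X], [X → a . T Y], [X → a . X] }  — shift
  I7: { [X → a T . Y], [Y → . - b -], [Y → . Y - a], [Y → . b X a] }  — shift
  I8: { [X → a X .] }  — reduce
  I9: { [T → . a a -], [T → . b X a], [T → a . a -], [X → . - b a], [X → . a T Y], [X → . a X], [X → a . T Y], [X → a . X] }  — shift
  I10: { [T → . a a -], [T → . b X a], [T → a . a -], [T → a a . -], [X → . - b a], [X → . a T Y], [X → . a X], [X → a . T Y], [X → a . X] }  — shift
  I11: { [T → a a - .], [X → - . b a] }  — shift, reduce
  I12: { [X → - b . a] }  — shift
  I13: { [X → - b a .] }  — reduce
  I14: { [Y → - . b -] }  — shift
  I15: { [X → a T Y .], [Y → Y . - a] }  — shift, reduce
  I16: { [X → . - b a], [X → . a T Y], [X → . a X], [Y → b . X a] }  — shift
  I17: { [Y → b X . a] }  — shift
  I18: { [Y → b X a .] }  — reduce
  I19: { [Y → Y - . a] }  — shift
  I20: { [Y → Y - a .] }  — reduce
  I21: { [Y → - b . -] }  — shift
  I22: { [Y → - b - .] }  — reduce
  I23: { [T → b X a .] }  — reduce
  I24: { [T → a a . -] }  — shift
  I25: { [T → a a - .] }  — reduce

Conflict in state I11:
  Shift-reduce conflict between [T → a a - .] and [X → - . b a]
So the grammar is NOT LR(0).

Answer: No. Shift-reduce conflict between [T → a a - .] and [X → - . b a]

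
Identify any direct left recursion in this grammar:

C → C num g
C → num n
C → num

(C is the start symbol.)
Direct left recursion occurs when N → N α for some non-terminal N (the right-hand side begins with the left-hand side itself).

C → C num g: LEFT RECURSIVE (starts with C)
C → num n: starts with num
C → num: starts with num

The grammar has direct left recursion on: C.

Answer: Yes, C is left-recursive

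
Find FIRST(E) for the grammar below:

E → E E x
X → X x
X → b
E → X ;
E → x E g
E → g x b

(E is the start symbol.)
To compute FIRST(E), examine every production with E on the left-hand side, reading each right-hand side left to right until a non-nullable symbol is reached.

FIRST sets of the other non-terminals involved (by the same procedure, iterated to a fixed point):
  FIRST(X) = { 'b' }

From E → E E x:
  - E is the symbol being defined: contributes nothing new
    E is not nullable, so stop
From E → X ;:
  - X is a non-terminal: add FIRST(X) \ {ε} = { 'b' }
    X is not nullable, so stop
From E → x E g:
  - x is a terminal: add 'x' and stop
From E → g x b:
  - g is a terminal: add 'g' and stop

Collecting: FIRST(E) = { 'b', 'g', 'x' }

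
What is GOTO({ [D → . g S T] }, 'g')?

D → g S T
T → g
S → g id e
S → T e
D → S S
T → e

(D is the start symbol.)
GOTO(I, 'g') = CLOSURE({ [A → αX.β] : [A → α.Xβ] ∈ I, X = 'g' })

Items with dot before 'g', with the dot advanced:
  [D → . g S T] → [D → g . S T]
Closure of the advanced items:
  [D → g . S T] has the dot before S: add [S → . g id e], [S → . T e]
  [S → . T e] has the dot before T: add [T → . g], [T → . e]

GOTO = { [D → g . S T], [S → . T e], [S → . g id e], [T → . e], [T → . g] }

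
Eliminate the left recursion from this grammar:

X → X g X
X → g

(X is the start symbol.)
X is directly left-recursive. The standard transformation for
  A → A α₁ | ... | A α_m | β₁ | ... | β_n
is
  A  → β₁ A' | ... | β_n A'
  A' → α₁ A' | ... | α_m A' | ε

X → g becomes X → g X'
X → X g X becomes X' → g X X'
Add X' → ε

Resulting grammar:
X → g X'
X' → g X X'
X' → ε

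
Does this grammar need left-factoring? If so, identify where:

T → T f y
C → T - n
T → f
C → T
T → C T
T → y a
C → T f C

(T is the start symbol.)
Yes, C has productions with common prefix 'T'

Left-factoring is needed when two productions for the same non-terminal
share a common prefix on the right-hand side.

Productions for T:
  T → T f y
  T → f
  T → C T
  T → y a
Productions for C:
  C → T - n
  C → T
  C → T f C

Found common prefix 'T' in productions for C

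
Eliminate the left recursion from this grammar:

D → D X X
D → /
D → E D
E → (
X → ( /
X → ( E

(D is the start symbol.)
D → / D'
D → E D D'
D' → X X D'
D' → ε
E → (
X → ( /
X → ( E

D is directly left-recursive. The standard transformation for
  A → A α₁ | ... | A α_m | β₁ | ... | β_n
is
  A  → β₁ A' | ... | β_n A'
  A' → α₁ A' | ... | α_m A' | ε

D → / becomes D → / D'
D → E D becomes D → E D D'
D → D X X becomes D' → X X D'
Add D' → ε

Productions for other non-terminals are unchanged:
  E → (
  X → ( /
  X → ( E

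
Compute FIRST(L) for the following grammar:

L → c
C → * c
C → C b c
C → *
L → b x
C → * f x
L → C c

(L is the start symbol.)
FIRST sets of the other non-terminals involved (by the same procedure, iterated to a fixed point):
  FIRST(C) = { '*' }

From L → c:
  - c is a terminal: add 'c' and stop
From L → b x:
  - b is a terminal: add 'b' and stop
From L → C c:
  - C is a non-terminal: add FIRST(C) \ {ε} = { '*' }
    C is not nullable, so stop

Collecting: FIRST(L) = { '*', 'b', 'c' }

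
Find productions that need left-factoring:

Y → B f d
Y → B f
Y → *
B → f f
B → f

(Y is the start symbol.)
Yes, Y has productions with common prefix 'B f'; B has productions with common prefix 'f'

Left-factoring is needed when two productions for the same non-terminal
share a common prefix on the right-hand side.

Productions for Y:
  Y → B f d
  Y → B f
  Y → *
Productions for B:
  B → f f
  B → f

Found common prefix 'B f' in productions for Y
Found common prefix 'f' in productions for B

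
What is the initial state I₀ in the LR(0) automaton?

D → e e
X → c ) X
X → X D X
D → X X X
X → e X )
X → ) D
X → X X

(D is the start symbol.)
{ [D → . X X X], [D → . e e], [D' → . D], [X → . ) D], [X → . X D X], [X → . X X], [X → . c ) X], [X → . e X )] }

First, augment the grammar with D' → D
I₀ = CLOSURE({ [D' → . D] }):
  [D' → . D] has the dot before D: add [D → . e e], [D → . X X X]
  [D → . X X X] has the dot before X: add [X → . c ) X], [X → . X D X], [X → . e X )], [X → . ) D], [X → . X X]
No further items can be added.

I₀ = { [D → . X X X], [D → . e e], [D' → . D], [X → . ) D], [X → . X D X], [X → . X X], [X → . c ) X], [X → . e X )] }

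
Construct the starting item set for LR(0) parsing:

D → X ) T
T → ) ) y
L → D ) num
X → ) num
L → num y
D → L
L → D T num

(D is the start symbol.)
First, augment the grammar with D' → D
I₀ = CLOSURE({ [D' → . D] }):
  [D' → . D] has the dot before D: add [D → . X ) T], [D → . L]
  [D → . X ) T] has the dot before X: add [X → . ) num]
  [D → . L] has the dot before L: add [L → . D ) num], [L → . num y], [L → . D T num]
No further items can be added.

I₀ = { [D → . L], [D → . X ) T], [D' → . D], [L → . D ) num], [L → . D T num], [L → . num y], [X → . ) num] }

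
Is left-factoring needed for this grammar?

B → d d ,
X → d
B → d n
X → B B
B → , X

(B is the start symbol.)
Yes, B has productions with common prefix 'd'

Left-factoring is needed when two productions for the same non-terminal
share a common prefix on the right-hand side.

Productions for B:
  B → d d ,
  B → d n
  B → , X
Productions for X:
  X → d
  X → B B

Found common prefix 'd' in productions for B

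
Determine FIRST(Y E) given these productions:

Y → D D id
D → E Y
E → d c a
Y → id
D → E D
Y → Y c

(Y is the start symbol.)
FIRST sets of the non-terminals involved (from the grammar, by fixed-point iteration):
  FIRST(Y) = { 'd', 'id' }

To compute FIRST(Y E), process the symbols left to right:
Symbol Y is a non-terminal. Add FIRST(Y) \ {ε} = { 'd', 'id' }
Y is not nullable (ε ∉ FIRST(Y)), so stop here.
FIRST(Y E) = { 'd', 'id' }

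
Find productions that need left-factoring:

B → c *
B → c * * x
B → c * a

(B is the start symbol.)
Yes, B has productions with common prefix 'c *'

Left-factoring is needed when two productions for the same non-terminal
share a common prefix on the right-hand side.

Productions for B:
  B → c *
  B → c * * x
  B → c * a

Found common prefix 'c *' in productions for B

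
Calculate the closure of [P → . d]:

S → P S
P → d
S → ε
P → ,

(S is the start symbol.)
{ [P → . d] }

To compute CLOSURE, for each item [A → α.Bβ] where B is a non-terminal, add [B → .γ] for all productions B → γ; repeat for the newly added items until nothing changes.

Start with: [P → . d]
The dot precedes the terminal d, so nothing is added.

CLOSURE = { [P → . d] }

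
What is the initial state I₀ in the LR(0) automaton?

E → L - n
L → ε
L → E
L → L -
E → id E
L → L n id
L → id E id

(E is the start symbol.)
First, augment the grammar with E' → E
I₀ = CLOSURE({ [E' → . E] }):
  [E' → . E] has the dot before E: add [E → . L - n], [E → . id E]
  [E → . L - n] has the dot before L: add [L → .], [L → . E], [L → . L -], [L → . L n id], [L → . id E id]
No further items can be added.

I₀ = { [E → . L - n], [E → . id E], [E' → . E], [L → . E], [L → . L -], [L → . L n id], [L → . id E id], [L → .] }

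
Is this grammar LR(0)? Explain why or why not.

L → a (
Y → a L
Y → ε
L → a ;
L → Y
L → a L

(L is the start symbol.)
No. Shift-reduce conflict between [Y → .] and [L → . a (]

A grammar is LR(0) if no state in the canonical LR(0) collection has:
  - both a shift item (dot before a terminal) and a complete item (shift-reduce conflict), or
  - two or more complete items (reduce-reduce conflict; the accept item [L' → L .] counts as a complete item here).

Augment with L' → L and build the canonical LR(0) collection (I0 = CLOSURE({[L' → . L]}), then GOTO on every symbol after a dot until no new states appear). It has 7 states:
  I0: { [L → . Y], [L → . a (], [L → . a ;], [L → . a L], [L' → . L], [Y → . a L], [Y → .] }  — shift, reduce
  I1: { [L' → L .] }  — accept
  I2: { [L → Y .] }  — reduce
  I3: { [L → . Y], [L → . a (], [L → . a ;], [L → . a L], [L → a . (], [L → a . ;], [L → a . L], [Y → . a L], [Y → .], [Y → a . L] }  — shift, reduce
  I4: { [L → a ( .] }  — reduce
  I5: { [L → a ; .] }  — reduce
  I6: { [L → a L .], [Y → a L .] }  — 2 reduces

Conflict in state I0:
  Shift-reduce conflict between [Y → .] and [L → . a (]
So the grammar is NOT LR(0).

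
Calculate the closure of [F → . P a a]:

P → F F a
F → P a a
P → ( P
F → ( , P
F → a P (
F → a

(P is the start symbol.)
Start with: [F → . P a a]
  [F → . P a a] has the dot before P: add [P → . F F a], [P → . ( P]
  [P → . F F a] has the dot before F: add [F → . ( , P], [F → . a P (], [F → . a]
No further items can be added.

CLOSURE = { [F → . ( , P], [F → . P a a], [F → . a P (], [F → . a], [P → . ( P], [P → . F F a] }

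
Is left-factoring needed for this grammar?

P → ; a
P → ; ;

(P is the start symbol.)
Left-factoring is needed when two productions for the same non-terminal
share a common prefix on the right-hand side.

Productions for P:
  P → ; a
  P → ; ;

Found common prefix ';' in productions for P

Answer: Yes, P has productions with common prefix ';'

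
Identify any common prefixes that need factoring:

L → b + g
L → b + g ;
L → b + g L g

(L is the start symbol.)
Yes, L has productions with common prefix 'b + g'

Left-factoring is needed when two productions for the same non-terminal
share a common prefix on the right-hand side.

Productions for L:
  L → b + g
  L → b + g ;
  L → b + g L g

Found common prefix 'b + g' in productions for L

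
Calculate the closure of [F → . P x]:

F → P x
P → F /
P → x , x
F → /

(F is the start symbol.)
{ [F → . /], [F → . P x], [P → . F /], [P → . x , x] }

Start with: [F → . P x]
  [F → . P x] has the dot before P: add [P → . F /], [P → . x , x]
  [P → . F /] has the dot before F: add [F → . /]
No further items can be added.

CLOSURE = { [F → . /], [F → . P x], [P → . F /], [P → . x , x] }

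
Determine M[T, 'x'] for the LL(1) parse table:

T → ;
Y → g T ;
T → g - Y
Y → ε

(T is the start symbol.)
Empty (error entry)

To find M[T, 'x'], we find productions for T where 'x' is in the predict set (PREDICT(N → α) = (FIRST(α) \ {ε}) ∪ (FOLLOW(N) if α ⇒* ε)).

T → ;: PREDICT = { ';' }
T → g - Y: PREDICT = { 'g' }

M[T, 'x'] is empty (no production applies)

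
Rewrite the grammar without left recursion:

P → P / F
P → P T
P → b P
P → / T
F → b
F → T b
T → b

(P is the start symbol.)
P is directly left-recursive. The standard transformation for
  A → A α₁ | ... | A α_m | β₁ | ... | β_n
is
  A  → β₁ A' | ... | β_n A'
  A' → α₁ A' | ... | α_m A' | ε

P → b P becomes P → b P P'
P → / T becomes P → / T P'
P → P / F becomes P' → / F P'
P → P T becomes P' → T P'
Add P' → ε

Productions for other non-terminals are unchanged:
  F → b
  F → T b
  T → b

Resulting grammar:
P → b P P'
P → / T P'
P' → / F P'
P' → T P'
P' → ε
F → b
F → T b
T → b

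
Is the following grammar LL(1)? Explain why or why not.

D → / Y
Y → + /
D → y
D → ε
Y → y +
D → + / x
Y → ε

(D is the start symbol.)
Yes, the grammar is LL(1).

Relevant sets:
  FOLLOW(D) = { $ }
  FOLLOW(Y) = { $ }

For D:
  PREDICT(D → '/' Y) = { '/' }
  PREDICT(D → y) = { 'y' }
  PREDICT(D → ε) = { $ }
  PREDICT(D → '+' '/' x) = { '+' }
For Y:
  PREDICT(Y → '+' '/') = { '+' }
  PREDICT(Y → y '+') = { 'y' }
  PREDICT(Y → ε) = { $ }

All predict sets are disjoint. The grammar IS LL(1).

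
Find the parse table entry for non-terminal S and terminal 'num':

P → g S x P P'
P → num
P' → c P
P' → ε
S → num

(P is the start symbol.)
S → num

To find M[S, 'num'], we find productions for S where 'num' is in the predict set (PREDICT(N → α) = (FIRST(α) \ {ε}) ∪ (FOLLOW(N) if α ⇒* ε)).

S → num: PREDICT = { 'num' }
  'num' is in predict set, so this production goes in M[S, 'num']

M[S, 'num'] = S → num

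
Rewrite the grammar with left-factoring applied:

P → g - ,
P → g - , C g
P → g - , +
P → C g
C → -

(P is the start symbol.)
Left-factoring transforms A → αβ₁ | αβ₂ into A → αA' and A' → β₁ | β₂
(α is the longest common prefix among the alternatives). Repeat until
no nonterminal has two alternatives with a common prefix.

Round 1: P has alternatives sharing prefix 'g - ,'. Introduce P': P → g - , P'
  Add: P' → ε
  Add: P' → C g
  Add: P' → +

No remaining common prefixes — done.

Resulting grammar:
P → g - , P'
P' → ε
P' → C g
P' → +
P → C g
C → -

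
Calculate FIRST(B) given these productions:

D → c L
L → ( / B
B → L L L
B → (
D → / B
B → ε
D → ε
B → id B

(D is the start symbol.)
To compute FIRST(B), examine every production with B on the left-hand side, reading each right-hand side left to right until a non-nullable symbol is reached.

FIRST sets of the other non-terminals involved (by the same procedure, iterated to a fixed point):
  FIRST(L) = { '(' }

From B → L L L:
  - L is a non-terminal: add FIRST(L) \ {ε} = { '(' }
    L is not nullable, so stop
From B → (:
  - '(' is a terminal: add '(' and stop
From B → ε:
  - ε-production, so ε ∈ FIRST(B)
From B → id B:
  - id is a terminal: add 'id' and stop

Collecting: FIRST(B) = { '(', 'id', ε }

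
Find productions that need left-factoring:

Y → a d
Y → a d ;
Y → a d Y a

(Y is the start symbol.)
Left-factoring is needed when two productions for the same non-terminal
share a common prefix on the right-hand side.

Productions for Y:
  Y → a d
  Y → a d ;
  Y → a d Y a

Found common prefix 'a d' in productions for Y

Answer: Yes, Y has productions with common prefix 'a d'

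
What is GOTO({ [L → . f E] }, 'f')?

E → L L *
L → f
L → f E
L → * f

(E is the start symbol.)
GOTO(I, 'f') = CLOSURE({ [A → αX.β] : [A → α.Xβ] ∈ I, X = 'f' })

Items with dot before 'f', with the dot advanced:
  [L → . f E] → [L → f . E]
Closure of the advanced items:
  [L → f . E] has the dot before E: add [E → . L L *]
  [E → . L L *] has the dot before L: add [L → . f], [L → . f E], [L → . * f]

GOTO = { [E → . L L *], [L → . * f], [L → . f E], [L → . f], [L → f . E] }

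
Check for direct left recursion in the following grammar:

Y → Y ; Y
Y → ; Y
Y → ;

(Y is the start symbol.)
Direct left recursion occurs when N → N α for some non-terminal N (the right-hand side begins with the left-hand side itself).

Y → Y ; Y: LEFT RECURSIVE (starts with Y)
Y → ; Y: starts with ';'
Y → ;: starts with ';'

The grammar has direct left recursion on: Y.

Answer: Yes, Y is left-recursive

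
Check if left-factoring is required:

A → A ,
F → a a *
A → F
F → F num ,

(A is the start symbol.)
Left-factoring is needed when two productions for the same non-terminal
share a common prefix on the right-hand side.

Productions for A:
  A → A ,
  A → F
Productions for F:
  F → a a *
  F → F num ,

No common prefixes found.

Answer: No, left-factoring is not needed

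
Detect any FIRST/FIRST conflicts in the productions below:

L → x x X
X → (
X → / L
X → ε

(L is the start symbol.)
A FIRST/FIRST conflict occurs when two productions N → α and N → β for the same non-terminal have FIRST(α) ∩ FIRST(β) ≠ ∅ (with ε ∈ FIRST of a nullable right-hand side, so two nullable alternatives also conflict).

Productions for X:
  X → (: FIRST = { '(' }
  X → / L: FIRST = { '/' }
  X → ε: FIRST = { ε }
L has only one production, so no FIRST/FIRST conflict is possible there.

All alternatives of each non-terminal have pairwise disjoint FIRST sets.

Answer: No FIRST/FIRST conflicts.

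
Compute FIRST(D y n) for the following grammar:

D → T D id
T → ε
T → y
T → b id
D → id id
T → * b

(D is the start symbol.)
FIRST sets of the non-terminals involved (from the grammar, by fixed-point iteration):
  FIRST(D) = { '*', 'b', 'id', 'y' }

To compute FIRST(D y n), process the symbols left to right:
Symbol D is a non-terminal. Add FIRST(D) \ {ε} = { '*', 'b', 'id', 'y' }
D is not nullable (ε ∉ FIRST(D)), so stop here.
FIRST(D y n) = { '*', 'b', 'id', 'y' }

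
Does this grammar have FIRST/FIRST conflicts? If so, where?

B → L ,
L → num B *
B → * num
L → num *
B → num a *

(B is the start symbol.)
Yes. B → L ',' / B → num a '*' on { 'num' }; L → num B '*' / L → num '*' on { 'num' }

FIRST sets of the non-terminals at (or reachable through a nullable prefix from) the front of some alternative:
  FIRST(L) = { 'num' }

Productions for B:
  B → L ,: FIRST = { 'num' }
  B → * num: FIRST = { '*' }
  B → num a *: FIRST = { 'num' }
Productions for L:
  L → num B *: FIRST = { 'num' }
  L → num *: FIRST = { 'num' }

Conflict for B: B → L , and B → num a *
  Overlap: { 'num' }
Conflict for L: L → num B * and L → num *
  Overlap: { 'num' }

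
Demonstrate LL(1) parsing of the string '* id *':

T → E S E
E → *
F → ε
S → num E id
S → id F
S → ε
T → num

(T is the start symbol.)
LL(1) parsing maintains a stack (initially the start symbol over $) and the input. At each step: if the stack top is a terminal, match it against the current input token; if it is a non-terminal N, replace it with the RHS of M[N, lookahead] (the unique production whose predict set contains the lookahead).

Stack is shown with the top on the left.

Stack     Input     Action
--------------------------
T $       * id * $  output T → E S E
E S E $   * id * $  output E → *
* S E $   * id * $  match '*'
S E $     id * $    output S → id F
id F E $  id * $    match 'id'
F E $     * $       output F → ε
E $       * $       output E → *
* $       * $       match '*'
$         $         accept

The string is accepted.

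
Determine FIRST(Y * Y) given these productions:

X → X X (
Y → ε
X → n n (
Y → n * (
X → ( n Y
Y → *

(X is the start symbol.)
FIRST sets of the non-terminals involved (from the grammar, by fixed-point iteration):
  FIRST(Y) = { '*', 'n', ε }

To compute FIRST(Y * Y), process the symbols left to right:
Symbol Y is a non-terminal. Add FIRST(Y) \ {ε} = { '*', 'n' }
Y is nullable (ε ∈ FIRST(Y)), continue to the next symbol.
Symbol * is a terminal. Add '*' and stop.
FIRST(Y * Y) = { '*', 'n' }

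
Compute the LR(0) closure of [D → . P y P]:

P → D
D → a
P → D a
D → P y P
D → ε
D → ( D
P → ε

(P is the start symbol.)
{ [D → . ( D], [D → . P y P], [D → . a], [D → .], [P → . D a], [P → . D], [P → .] }

Start with: [D → . P y P]
  [D → . P y P] has the dot before P: add [P → . D], [P → . D a], [P → .]
  [P → . D] has the dot before D: add [D → . a], [D → .], [D → . ( D]
No further items can be added.

CLOSURE = { [D → . ( D], [D → . P y P], [D → . a], [D → .], [P → . D a], [P → . D], [P → .] }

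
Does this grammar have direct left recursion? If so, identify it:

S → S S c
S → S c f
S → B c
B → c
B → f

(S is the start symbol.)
Direct left recursion occurs when N → N α for some non-terminal N (the right-hand side begins with the left-hand side itself).

S → S S c: LEFT RECURSIVE (starts with S)
S → S c f: LEFT RECURSIVE (starts with S)
S → B c: starts with B
B → c: starts with c
B → f: starts with f

The grammar has direct left recursion on: S.

Answer: Yes, S is left-recursive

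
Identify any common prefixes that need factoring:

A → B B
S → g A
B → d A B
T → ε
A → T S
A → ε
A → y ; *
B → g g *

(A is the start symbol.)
Left-factoring is needed when two productions for the same non-terminal
share a common prefix on the right-hand side.

Productions for A:
  A → B B
  A → T S
  A → ε
  A → y ; *
Productions for B:
  B → d A B
  B → g g *

No common prefixes found.

Answer: No, left-factoring is not needed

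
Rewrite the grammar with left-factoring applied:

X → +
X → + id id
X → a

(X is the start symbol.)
Left-factoring transforms A → αβ₁ | αβ₂ into A → αA' and A' → β₁ | β₂
(α is the longest common prefix among the alternatives). Repeat until
no nonterminal has two alternatives with a common prefix.

Round 1: X has alternatives sharing prefix '+'. Introduce X': X → + X'
  Add: X' → ε
  Add: X' → id id

No remaining common prefixes — done.

Resulting grammar:
X → + X'
X' → ε
X' → id id
X → a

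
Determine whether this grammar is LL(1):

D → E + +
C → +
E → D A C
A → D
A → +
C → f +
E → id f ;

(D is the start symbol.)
Relevant sets:
  FIRST(D) = { 'id' }

For C:
  PREDICT(C → '+') = { '+' }
  PREDICT(C → f '+') = { 'f' }
For E:
  PREDICT(E → D A C) = { 'id' }
  PREDICT(E → id f ';') = { 'id' }
For A:
  PREDICT(A → D) = { 'id' }
  PREDICT(A → '+') = { '+' }
D has a single production, so nothing to check there.

Conflict found: Predict set conflict for E: { 'id' }
The grammar is NOT LL(1).

Answer: No. Predict set conflict for E: { 'id' }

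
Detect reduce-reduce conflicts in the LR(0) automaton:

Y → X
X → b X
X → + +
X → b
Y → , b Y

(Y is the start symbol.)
No reduce-reduce conflicts

A reduce-reduce conflict occurs when an LR(0) state has two complete items [A → α .] and [B → β .] — both call for a reduction, and with no lookahead the parser cannot choose between them.

Augment with Y' → Y and build the canonical LR(0) collection (I0 = CLOSURE({[Y' → . Y]}), then GOTO on every symbol after a dot until no new states appear). It has 10 states:
  I0: { [X → . + +], [X → . b X], [X → . b], [Y → . , b Y], [Y → . X], [Y' → . Y] }  — shift
  I1: { [X → + . +] }  — shift
  I2: { [Y → , . b Y] }  — shift
  I3: { [Y → X .] }  — reduce
  I4: { [Y' → Y .] }  — accept
  I5: { [X → . + +], [X → . b X], [X → . b], [X → b . X], [X → b .] }  — shift, reduce
  I6: { [X → b X .] }  — reduce
  I7: { [X → . + +], [X → . b X], [X → . b], [Y → , b . Y], [Y → . , b Y], [Y → . X] }  — shift
  I8: { [Y → , b Y .] }  — reduce
  I9: { [X → + + .] }  — reduce

No state contains more than one complete item.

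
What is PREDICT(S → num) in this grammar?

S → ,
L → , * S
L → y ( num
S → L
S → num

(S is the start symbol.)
{ 'num' }

PREDICT(S → num) = (FIRST(RHS) \ {ε}) ∪ (FOLLOW(S) if ε ∈ FIRST(RHS), i.e. RHS ⇒* ε)
FIRST(num) = { 'num' }
ε ∉ FIRST(num), so FOLLOW(S) is not added.
PREDICT(S → num) = { 'num' }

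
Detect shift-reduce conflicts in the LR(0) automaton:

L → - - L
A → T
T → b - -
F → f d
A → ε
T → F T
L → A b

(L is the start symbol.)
Yes — I0: [A → .] vs [F → . f d]; I13: [A → .] vs [F → . f d]

A shift-reduce conflict occurs when an LR(0) state has both:
  - a complete (reduce) item [A → α .] (dot at the end), and
  - a shift item [B → β . c γ] (dot before a terminal).

Augment with L' → L and build the canonical LR(0) collection (I0 = CLOSURE({[L' → . L]}), then GOTO on every symbol after a dot until no new states appear). It has 15 states:
  I0: { [A → . T], [A → .], [F → . f d], [L → . - - L], [L → . A b], [L' → . L], [T → . F T], [T → . b - -] }  — shift, reduce
  I1: { [L → - . - L] }  — shift
  I2: { [L → A . b] }  — shift
  I3: { [F → . f d], [T → . F T], [T → . b - -], [T → F . T] }  — shift
  I4: { [L' → L .] }  — accept
  I5: { [A → T .] }  — reduce
  I6: { [T → b . - -] }  — shift
  I7: { [F → f . d] }  — shift
  I8: { [F → f d .] }  — reduce
  I9: { [T → b - . -] }  — shift
  I10: { [T → b - - .] }  — reduce
  I11: { [T → F T .] }  — reduce
  I12: { [L → A b .] }  — reduce
  I13: { [A → . T], [A → .], [F → . f d], [L → - - . L], [L → . - - L], [L → . A b], [T → . F T], [T → . b - -] }  — shift, reduce
  I14: { [L → - - L .] }  — reduce

I0 contains reduce item [A → .] and shift items [F → . f d], [L → . - - L], [T → . b - -] — shift-reduce conflict.
I13 contains reduce item [A → .] and shift items [F → . f d], [L → . - - L], [T → . b - -] — shift-reduce conflict.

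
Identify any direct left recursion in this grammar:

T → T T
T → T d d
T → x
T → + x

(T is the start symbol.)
Direct left recursion occurs when N → N α for some non-terminal N (the right-hand side begins with the left-hand side itself).

T → T T: LEFT RECURSIVE (starts with T)
T → T d d: LEFT RECURSIVE (starts with T)
T → x: starts with x
T → + x: starts with '+'

The grammar has direct left recursion on: T.

Answer: Yes, T is left-recursive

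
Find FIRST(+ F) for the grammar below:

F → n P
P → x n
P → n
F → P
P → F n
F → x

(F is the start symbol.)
{ '+' }

To compute FIRST(+ F), process the symbols left to right:
Symbol + is a terminal. Add '+' and stop.
FIRST(+ F) = { '+' }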